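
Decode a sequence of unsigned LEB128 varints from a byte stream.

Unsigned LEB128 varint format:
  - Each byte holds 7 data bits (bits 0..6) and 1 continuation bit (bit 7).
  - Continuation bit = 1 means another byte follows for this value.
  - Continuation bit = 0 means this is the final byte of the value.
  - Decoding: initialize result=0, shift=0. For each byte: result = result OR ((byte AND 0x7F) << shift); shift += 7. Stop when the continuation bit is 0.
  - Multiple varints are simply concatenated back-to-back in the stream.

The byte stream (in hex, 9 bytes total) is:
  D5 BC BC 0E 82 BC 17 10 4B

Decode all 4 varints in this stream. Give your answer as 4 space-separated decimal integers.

  byte[0]=0xD5 cont=1 payload=0x55=85: acc |= 85<<0 -> acc=85 shift=7
  byte[1]=0xBC cont=1 payload=0x3C=60: acc |= 60<<7 -> acc=7765 shift=14
  byte[2]=0xBC cont=1 payload=0x3C=60: acc |= 60<<14 -> acc=990805 shift=21
  byte[3]=0x0E cont=0 payload=0x0E=14: acc |= 14<<21 -> acc=30350933 shift=28 [end]
Varint 1: bytes[0:4] = D5 BC BC 0E -> value 30350933 (4 byte(s))
  byte[4]=0x82 cont=1 payload=0x02=2: acc |= 2<<0 -> acc=2 shift=7
  byte[5]=0xBC cont=1 payload=0x3C=60: acc |= 60<<7 -> acc=7682 shift=14
  byte[6]=0x17 cont=0 payload=0x17=23: acc |= 23<<14 -> acc=384514 shift=21 [end]
Varint 2: bytes[4:7] = 82 BC 17 -> value 384514 (3 byte(s))
  byte[7]=0x10 cont=0 payload=0x10=16: acc |= 16<<0 -> acc=16 shift=7 [end]
Varint 3: bytes[7:8] = 10 -> value 16 (1 byte(s))
  byte[8]=0x4B cont=0 payload=0x4B=75: acc |= 75<<0 -> acc=75 shift=7 [end]
Varint 4: bytes[8:9] = 4B -> value 75 (1 byte(s))

Answer: 30350933 384514 16 75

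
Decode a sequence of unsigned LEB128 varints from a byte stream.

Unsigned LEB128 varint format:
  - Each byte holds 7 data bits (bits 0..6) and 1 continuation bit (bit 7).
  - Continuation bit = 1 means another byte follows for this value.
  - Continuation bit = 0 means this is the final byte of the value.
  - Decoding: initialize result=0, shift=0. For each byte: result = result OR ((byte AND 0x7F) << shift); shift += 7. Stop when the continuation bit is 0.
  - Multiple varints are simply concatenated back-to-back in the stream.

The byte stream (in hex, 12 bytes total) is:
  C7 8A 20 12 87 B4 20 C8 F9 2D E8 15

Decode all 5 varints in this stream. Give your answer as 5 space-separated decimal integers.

  byte[0]=0xC7 cont=1 payload=0x47=71: acc |= 71<<0 -> acc=71 shift=7
  byte[1]=0x8A cont=1 payload=0x0A=10: acc |= 10<<7 -> acc=1351 shift=14
  byte[2]=0x20 cont=0 payload=0x20=32: acc |= 32<<14 -> acc=525639 shift=21 [end]
Varint 1: bytes[0:3] = C7 8A 20 -> value 525639 (3 byte(s))
  byte[3]=0x12 cont=0 payload=0x12=18: acc |= 18<<0 -> acc=18 shift=7 [end]
Varint 2: bytes[3:4] = 12 -> value 18 (1 byte(s))
  byte[4]=0x87 cont=1 payload=0x07=7: acc |= 7<<0 -> acc=7 shift=7
  byte[5]=0xB4 cont=1 payload=0x34=52: acc |= 52<<7 -> acc=6663 shift=14
  byte[6]=0x20 cont=0 payload=0x20=32: acc |= 32<<14 -> acc=530951 shift=21 [end]
Varint 3: bytes[4:7] = 87 B4 20 -> value 530951 (3 byte(s))
  byte[7]=0xC8 cont=1 payload=0x48=72: acc |= 72<<0 -> acc=72 shift=7
  byte[8]=0xF9 cont=1 payload=0x79=121: acc |= 121<<7 -> acc=15560 shift=14
  byte[9]=0x2D cont=0 payload=0x2D=45: acc |= 45<<14 -> acc=752840 shift=21 [end]
Varint 4: bytes[7:10] = C8 F9 2D -> value 752840 (3 byte(s))
  byte[10]=0xE8 cont=1 payload=0x68=104: acc |= 104<<0 -> acc=104 shift=7
  byte[11]=0x15 cont=0 payload=0x15=21: acc |= 21<<7 -> acc=2792 shift=14 [end]
Varint 5: bytes[10:12] = E8 15 -> value 2792 (2 byte(s))

Answer: 525639 18 530951 752840 2792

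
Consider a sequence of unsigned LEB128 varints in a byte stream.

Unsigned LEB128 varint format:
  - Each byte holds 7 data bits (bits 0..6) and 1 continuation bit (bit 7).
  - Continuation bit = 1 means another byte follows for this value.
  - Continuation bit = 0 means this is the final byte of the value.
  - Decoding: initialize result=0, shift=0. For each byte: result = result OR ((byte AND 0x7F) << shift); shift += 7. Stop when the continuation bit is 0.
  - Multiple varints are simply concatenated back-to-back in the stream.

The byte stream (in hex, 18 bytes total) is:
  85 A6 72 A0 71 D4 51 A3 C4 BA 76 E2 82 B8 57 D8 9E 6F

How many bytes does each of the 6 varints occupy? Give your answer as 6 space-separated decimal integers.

  byte[0]=0x85 cont=1 payload=0x05=5: acc |= 5<<0 -> acc=5 shift=7
  byte[1]=0xA6 cont=1 payload=0x26=38: acc |= 38<<7 -> acc=4869 shift=14
  byte[2]=0x72 cont=0 payload=0x72=114: acc |= 114<<14 -> acc=1872645 shift=21 [end]
Varint 1: bytes[0:3] = 85 A6 72 -> value 1872645 (3 byte(s))
  byte[3]=0xA0 cont=1 payload=0x20=32: acc |= 32<<0 -> acc=32 shift=7
  byte[4]=0x71 cont=0 payload=0x71=113: acc |= 113<<7 -> acc=14496 shift=14 [end]
Varint 2: bytes[3:5] = A0 71 -> value 14496 (2 byte(s))
  byte[5]=0xD4 cont=1 payload=0x54=84: acc |= 84<<0 -> acc=84 shift=7
  byte[6]=0x51 cont=0 payload=0x51=81: acc |= 81<<7 -> acc=10452 shift=14 [end]
Varint 3: bytes[5:7] = D4 51 -> value 10452 (2 byte(s))
  byte[7]=0xA3 cont=1 payload=0x23=35: acc |= 35<<0 -> acc=35 shift=7
  byte[8]=0xC4 cont=1 payload=0x44=68: acc |= 68<<7 -> acc=8739 shift=14
  byte[9]=0xBA cont=1 payload=0x3A=58: acc |= 58<<14 -> acc=959011 shift=21
  byte[10]=0x76 cont=0 payload=0x76=118: acc |= 118<<21 -> acc=248422947 shift=28 [end]
Varint 4: bytes[7:11] = A3 C4 BA 76 -> value 248422947 (4 byte(s))
  byte[11]=0xE2 cont=1 payload=0x62=98: acc |= 98<<0 -> acc=98 shift=7
  byte[12]=0x82 cont=1 payload=0x02=2: acc |= 2<<7 -> acc=354 shift=14
  byte[13]=0xB8 cont=1 payload=0x38=56: acc |= 56<<14 -> acc=917858 shift=21
  byte[14]=0x57 cont=0 payload=0x57=87: acc |= 87<<21 -> acc=183370082 shift=28 [end]
Varint 5: bytes[11:15] = E2 82 B8 57 -> value 183370082 (4 byte(s))
  byte[15]=0xD8 cont=1 payload=0x58=88: acc |= 88<<0 -> acc=88 shift=7
  byte[16]=0x9E cont=1 payload=0x1E=30: acc |= 30<<7 -> acc=3928 shift=14
  byte[17]=0x6F cont=0 payload=0x6F=111: acc |= 111<<14 -> acc=1822552 shift=21 [end]
Varint 6: bytes[15:18] = D8 9E 6F -> value 1822552 (3 byte(s))

Answer: 3 2 2 4 4 3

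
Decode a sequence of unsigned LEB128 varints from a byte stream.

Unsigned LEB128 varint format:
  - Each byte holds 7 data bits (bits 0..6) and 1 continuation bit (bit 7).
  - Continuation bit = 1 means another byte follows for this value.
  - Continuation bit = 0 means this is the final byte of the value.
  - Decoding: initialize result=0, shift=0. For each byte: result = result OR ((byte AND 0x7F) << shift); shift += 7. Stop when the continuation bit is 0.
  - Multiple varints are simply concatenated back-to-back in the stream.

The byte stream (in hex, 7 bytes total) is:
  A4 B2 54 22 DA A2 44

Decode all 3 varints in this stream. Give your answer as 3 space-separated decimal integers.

Answer: 1382692 34 1118554

Derivation:
  byte[0]=0xA4 cont=1 payload=0x24=36: acc |= 36<<0 -> acc=36 shift=7
  byte[1]=0xB2 cont=1 payload=0x32=50: acc |= 50<<7 -> acc=6436 shift=14
  byte[2]=0x54 cont=0 payload=0x54=84: acc |= 84<<14 -> acc=1382692 shift=21 [end]
Varint 1: bytes[0:3] = A4 B2 54 -> value 1382692 (3 byte(s))
  byte[3]=0x22 cont=0 payload=0x22=34: acc |= 34<<0 -> acc=34 shift=7 [end]
Varint 2: bytes[3:4] = 22 -> value 34 (1 byte(s))
  byte[4]=0xDA cont=1 payload=0x5A=90: acc |= 90<<0 -> acc=90 shift=7
  byte[5]=0xA2 cont=1 payload=0x22=34: acc |= 34<<7 -> acc=4442 shift=14
  byte[6]=0x44 cont=0 payload=0x44=68: acc |= 68<<14 -> acc=1118554 shift=21 [end]
Varint 3: bytes[4:7] = DA A2 44 -> value 1118554 (3 byte(s))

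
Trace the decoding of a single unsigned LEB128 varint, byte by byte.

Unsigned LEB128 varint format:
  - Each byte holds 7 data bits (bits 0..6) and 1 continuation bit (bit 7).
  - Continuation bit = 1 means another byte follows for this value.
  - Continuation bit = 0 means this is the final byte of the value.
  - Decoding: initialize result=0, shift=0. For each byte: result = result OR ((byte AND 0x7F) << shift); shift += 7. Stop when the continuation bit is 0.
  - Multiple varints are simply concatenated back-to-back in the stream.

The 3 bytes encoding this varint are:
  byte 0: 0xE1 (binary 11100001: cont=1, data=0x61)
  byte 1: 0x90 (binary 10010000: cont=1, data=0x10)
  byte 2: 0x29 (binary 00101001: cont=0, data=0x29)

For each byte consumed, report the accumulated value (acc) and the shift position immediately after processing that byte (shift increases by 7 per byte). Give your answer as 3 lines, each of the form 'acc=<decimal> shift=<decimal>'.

byte 0=0xE1: payload=0x61=97, contrib = 97<<0 = 97; acc -> 97, shift -> 7
byte 1=0x90: payload=0x10=16, contrib = 16<<7 = 2048; acc -> 2145, shift -> 14
byte 2=0x29: payload=0x29=41, contrib = 41<<14 = 671744; acc -> 673889, shift -> 21

Answer: acc=97 shift=7
acc=2145 shift=14
acc=673889 shift=21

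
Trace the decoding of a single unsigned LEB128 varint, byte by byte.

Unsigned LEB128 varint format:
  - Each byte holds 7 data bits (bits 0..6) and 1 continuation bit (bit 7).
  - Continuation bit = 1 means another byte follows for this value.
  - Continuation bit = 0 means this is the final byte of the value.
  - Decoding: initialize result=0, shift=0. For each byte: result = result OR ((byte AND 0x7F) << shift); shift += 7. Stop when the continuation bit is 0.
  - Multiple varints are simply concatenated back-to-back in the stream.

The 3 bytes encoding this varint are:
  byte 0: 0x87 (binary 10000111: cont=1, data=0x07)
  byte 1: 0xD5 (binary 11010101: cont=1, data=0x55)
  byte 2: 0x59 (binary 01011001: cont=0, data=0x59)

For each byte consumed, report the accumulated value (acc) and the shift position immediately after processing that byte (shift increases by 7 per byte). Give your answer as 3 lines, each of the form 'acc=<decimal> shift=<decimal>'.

Answer: acc=7 shift=7
acc=10887 shift=14
acc=1469063 shift=21

Derivation:
byte 0=0x87: payload=0x07=7, contrib = 7<<0 = 7; acc -> 7, shift -> 7
byte 1=0xD5: payload=0x55=85, contrib = 85<<7 = 10880; acc -> 10887, shift -> 14
byte 2=0x59: payload=0x59=89, contrib = 89<<14 = 1458176; acc -> 1469063, shift -> 21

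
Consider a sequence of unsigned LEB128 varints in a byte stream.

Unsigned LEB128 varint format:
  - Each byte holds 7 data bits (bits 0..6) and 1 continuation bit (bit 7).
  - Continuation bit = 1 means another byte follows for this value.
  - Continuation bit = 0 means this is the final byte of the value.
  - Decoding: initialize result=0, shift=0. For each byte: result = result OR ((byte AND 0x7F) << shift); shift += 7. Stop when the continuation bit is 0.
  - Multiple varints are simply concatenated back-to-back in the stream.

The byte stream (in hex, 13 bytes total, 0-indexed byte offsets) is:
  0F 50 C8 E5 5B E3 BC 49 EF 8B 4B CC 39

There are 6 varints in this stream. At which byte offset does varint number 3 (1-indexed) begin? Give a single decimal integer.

Answer: 2

Derivation:
  byte[0]=0x0F cont=0 payload=0x0F=15: acc |= 15<<0 -> acc=15 shift=7 [end]
Varint 1: bytes[0:1] = 0F -> value 15 (1 byte(s))
  byte[1]=0x50 cont=0 payload=0x50=80: acc |= 80<<0 -> acc=80 shift=7 [end]
Varint 2: bytes[1:2] = 50 -> value 80 (1 byte(s))
  byte[2]=0xC8 cont=1 payload=0x48=72: acc |= 72<<0 -> acc=72 shift=7
  byte[3]=0xE5 cont=1 payload=0x65=101: acc |= 101<<7 -> acc=13000 shift=14
  byte[4]=0x5B cont=0 payload=0x5B=91: acc |= 91<<14 -> acc=1503944 shift=21 [end]
Varint 3: bytes[2:5] = C8 E5 5B -> value 1503944 (3 byte(s))
  byte[5]=0xE3 cont=1 payload=0x63=99: acc |= 99<<0 -> acc=99 shift=7
  byte[6]=0xBC cont=1 payload=0x3C=60: acc |= 60<<7 -> acc=7779 shift=14
  byte[7]=0x49 cont=0 payload=0x49=73: acc |= 73<<14 -> acc=1203811 shift=21 [end]
Varint 4: bytes[5:8] = E3 BC 49 -> value 1203811 (3 byte(s))
  byte[8]=0xEF cont=1 payload=0x6F=111: acc |= 111<<0 -> acc=111 shift=7
  byte[9]=0x8B cont=1 payload=0x0B=11: acc |= 11<<7 -> acc=1519 shift=14
  byte[10]=0x4B cont=0 payload=0x4B=75: acc |= 75<<14 -> acc=1230319 shift=21 [end]
Varint 5: bytes[8:11] = EF 8B 4B -> value 1230319 (3 byte(s))
  byte[11]=0xCC cont=1 payload=0x4C=76: acc |= 76<<0 -> acc=76 shift=7
  byte[12]=0x39 cont=0 payload=0x39=57: acc |= 57<<7 -> acc=7372 shift=14 [end]
Varint 6: bytes[11:13] = CC 39 -> value 7372 (2 byte(s))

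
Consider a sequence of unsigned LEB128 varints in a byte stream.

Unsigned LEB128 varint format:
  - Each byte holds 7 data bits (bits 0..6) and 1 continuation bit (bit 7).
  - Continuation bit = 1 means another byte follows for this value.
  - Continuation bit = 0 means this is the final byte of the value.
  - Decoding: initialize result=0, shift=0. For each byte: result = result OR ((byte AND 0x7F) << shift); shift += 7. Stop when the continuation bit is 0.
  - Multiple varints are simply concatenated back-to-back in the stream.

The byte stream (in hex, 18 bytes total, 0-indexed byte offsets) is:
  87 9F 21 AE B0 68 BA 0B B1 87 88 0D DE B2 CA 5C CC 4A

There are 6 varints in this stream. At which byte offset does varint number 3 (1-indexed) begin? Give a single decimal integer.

  byte[0]=0x87 cont=1 payload=0x07=7: acc |= 7<<0 -> acc=7 shift=7
  byte[1]=0x9F cont=1 payload=0x1F=31: acc |= 31<<7 -> acc=3975 shift=14
  byte[2]=0x21 cont=0 payload=0x21=33: acc |= 33<<14 -> acc=544647 shift=21 [end]
Varint 1: bytes[0:3] = 87 9F 21 -> value 544647 (3 byte(s))
  byte[3]=0xAE cont=1 payload=0x2E=46: acc |= 46<<0 -> acc=46 shift=7
  byte[4]=0xB0 cont=1 payload=0x30=48: acc |= 48<<7 -> acc=6190 shift=14
  byte[5]=0x68 cont=0 payload=0x68=104: acc |= 104<<14 -> acc=1710126 shift=21 [end]
Varint 2: bytes[3:6] = AE B0 68 -> value 1710126 (3 byte(s))
  byte[6]=0xBA cont=1 payload=0x3A=58: acc |= 58<<0 -> acc=58 shift=7
  byte[7]=0x0B cont=0 payload=0x0B=11: acc |= 11<<7 -> acc=1466 shift=14 [end]
Varint 3: bytes[6:8] = BA 0B -> value 1466 (2 byte(s))
  byte[8]=0xB1 cont=1 payload=0x31=49: acc |= 49<<0 -> acc=49 shift=7
  byte[9]=0x87 cont=1 payload=0x07=7: acc |= 7<<7 -> acc=945 shift=14
  byte[10]=0x88 cont=1 payload=0x08=8: acc |= 8<<14 -> acc=132017 shift=21
  byte[11]=0x0D cont=0 payload=0x0D=13: acc |= 13<<21 -> acc=27394993 shift=28 [end]
Varint 4: bytes[8:12] = B1 87 88 0D -> value 27394993 (4 byte(s))
  byte[12]=0xDE cont=1 payload=0x5E=94: acc |= 94<<0 -> acc=94 shift=7
  byte[13]=0xB2 cont=1 payload=0x32=50: acc |= 50<<7 -> acc=6494 shift=14
  byte[14]=0xCA cont=1 payload=0x4A=74: acc |= 74<<14 -> acc=1218910 shift=21
  byte[15]=0x5C cont=0 payload=0x5C=92: acc |= 92<<21 -> acc=194156894 shift=28 [end]
Varint 5: bytes[12:16] = DE B2 CA 5C -> value 194156894 (4 byte(s))
  byte[16]=0xCC cont=1 payload=0x4C=76: acc |= 76<<0 -> acc=76 shift=7
  byte[17]=0x4A cont=0 payload=0x4A=74: acc |= 74<<7 -> acc=9548 shift=14 [end]
Varint 6: bytes[16:18] = CC 4A -> value 9548 (2 byte(s))

Answer: 6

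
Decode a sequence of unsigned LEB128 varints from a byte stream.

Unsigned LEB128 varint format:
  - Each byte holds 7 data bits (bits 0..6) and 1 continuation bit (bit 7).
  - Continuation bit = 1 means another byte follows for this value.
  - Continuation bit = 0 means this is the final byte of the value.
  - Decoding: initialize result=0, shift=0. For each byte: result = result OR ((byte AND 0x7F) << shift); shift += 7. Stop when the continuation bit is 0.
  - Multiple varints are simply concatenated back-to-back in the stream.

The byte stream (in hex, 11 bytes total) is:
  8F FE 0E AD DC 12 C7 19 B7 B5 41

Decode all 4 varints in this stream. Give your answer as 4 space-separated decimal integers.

  byte[0]=0x8F cont=1 payload=0x0F=15: acc |= 15<<0 -> acc=15 shift=7
  byte[1]=0xFE cont=1 payload=0x7E=126: acc |= 126<<7 -> acc=16143 shift=14
  byte[2]=0x0E cont=0 payload=0x0E=14: acc |= 14<<14 -> acc=245519 shift=21 [end]
Varint 1: bytes[0:3] = 8F FE 0E -> value 245519 (3 byte(s))
  byte[3]=0xAD cont=1 payload=0x2D=45: acc |= 45<<0 -> acc=45 shift=7
  byte[4]=0xDC cont=1 payload=0x5C=92: acc |= 92<<7 -> acc=11821 shift=14
  byte[5]=0x12 cont=0 payload=0x12=18: acc |= 18<<14 -> acc=306733 shift=21 [end]
Varint 2: bytes[3:6] = AD DC 12 -> value 306733 (3 byte(s))
  byte[6]=0xC7 cont=1 payload=0x47=71: acc |= 71<<0 -> acc=71 shift=7
  byte[7]=0x19 cont=0 payload=0x19=25: acc |= 25<<7 -> acc=3271 shift=14 [end]
Varint 3: bytes[6:8] = C7 19 -> value 3271 (2 byte(s))
  byte[8]=0xB7 cont=1 payload=0x37=55: acc |= 55<<0 -> acc=55 shift=7
  byte[9]=0xB5 cont=1 payload=0x35=53: acc |= 53<<7 -> acc=6839 shift=14
  byte[10]=0x41 cont=0 payload=0x41=65: acc |= 65<<14 -> acc=1071799 shift=21 [end]
Varint 4: bytes[8:11] = B7 B5 41 -> value 1071799 (3 byte(s))

Answer: 245519 306733 3271 1071799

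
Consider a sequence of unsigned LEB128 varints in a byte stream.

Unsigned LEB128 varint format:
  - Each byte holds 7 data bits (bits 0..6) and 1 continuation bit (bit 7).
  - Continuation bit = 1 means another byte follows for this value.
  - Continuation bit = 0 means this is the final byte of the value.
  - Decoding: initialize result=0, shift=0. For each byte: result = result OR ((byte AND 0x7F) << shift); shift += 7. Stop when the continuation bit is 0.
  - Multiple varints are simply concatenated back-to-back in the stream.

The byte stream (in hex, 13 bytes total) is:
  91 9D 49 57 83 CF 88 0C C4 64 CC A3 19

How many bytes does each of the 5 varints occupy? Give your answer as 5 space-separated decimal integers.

  byte[0]=0x91 cont=1 payload=0x11=17: acc |= 17<<0 -> acc=17 shift=7
  byte[1]=0x9D cont=1 payload=0x1D=29: acc |= 29<<7 -> acc=3729 shift=14
  byte[2]=0x49 cont=0 payload=0x49=73: acc |= 73<<14 -> acc=1199761 shift=21 [end]
Varint 1: bytes[0:3] = 91 9D 49 -> value 1199761 (3 byte(s))
  byte[3]=0x57 cont=0 payload=0x57=87: acc |= 87<<0 -> acc=87 shift=7 [end]
Varint 2: bytes[3:4] = 57 -> value 87 (1 byte(s))
  byte[4]=0x83 cont=1 payload=0x03=3: acc |= 3<<0 -> acc=3 shift=7
  byte[5]=0xCF cont=1 payload=0x4F=79: acc |= 79<<7 -> acc=10115 shift=14
  byte[6]=0x88 cont=1 payload=0x08=8: acc |= 8<<14 -> acc=141187 shift=21
  byte[7]=0x0C cont=0 payload=0x0C=12: acc |= 12<<21 -> acc=25307011 shift=28 [end]
Varint 3: bytes[4:8] = 83 CF 88 0C -> value 25307011 (4 byte(s))
  byte[8]=0xC4 cont=1 payload=0x44=68: acc |= 68<<0 -> acc=68 shift=7
  byte[9]=0x64 cont=0 payload=0x64=100: acc |= 100<<7 -> acc=12868 shift=14 [end]
Varint 4: bytes[8:10] = C4 64 -> value 12868 (2 byte(s))
  byte[10]=0xCC cont=1 payload=0x4C=76: acc |= 76<<0 -> acc=76 shift=7
  byte[11]=0xA3 cont=1 payload=0x23=35: acc |= 35<<7 -> acc=4556 shift=14
  byte[12]=0x19 cont=0 payload=0x19=25: acc |= 25<<14 -> acc=414156 shift=21 [end]
Varint 5: bytes[10:13] = CC A3 19 -> value 414156 (3 byte(s))

Answer: 3 1 4 2 3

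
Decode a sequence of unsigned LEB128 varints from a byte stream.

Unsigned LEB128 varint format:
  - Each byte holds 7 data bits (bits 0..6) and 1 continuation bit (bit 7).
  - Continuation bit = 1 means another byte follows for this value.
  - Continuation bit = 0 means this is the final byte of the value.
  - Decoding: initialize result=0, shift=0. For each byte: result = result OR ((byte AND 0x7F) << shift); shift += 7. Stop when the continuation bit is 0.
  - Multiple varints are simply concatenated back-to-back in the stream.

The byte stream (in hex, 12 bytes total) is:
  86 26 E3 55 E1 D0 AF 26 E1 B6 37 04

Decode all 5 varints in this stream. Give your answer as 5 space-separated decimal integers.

  byte[0]=0x86 cont=1 payload=0x06=6: acc |= 6<<0 -> acc=6 shift=7
  byte[1]=0x26 cont=0 payload=0x26=38: acc |= 38<<7 -> acc=4870 shift=14 [end]
Varint 1: bytes[0:2] = 86 26 -> value 4870 (2 byte(s))
  byte[2]=0xE3 cont=1 payload=0x63=99: acc |= 99<<0 -> acc=99 shift=7
  byte[3]=0x55 cont=0 payload=0x55=85: acc |= 85<<7 -> acc=10979 shift=14 [end]
Varint 2: bytes[2:4] = E3 55 -> value 10979 (2 byte(s))
  byte[4]=0xE1 cont=1 payload=0x61=97: acc |= 97<<0 -> acc=97 shift=7
  byte[5]=0xD0 cont=1 payload=0x50=80: acc |= 80<<7 -> acc=10337 shift=14
  byte[6]=0xAF cont=1 payload=0x2F=47: acc |= 47<<14 -> acc=780385 shift=21
  byte[7]=0x26 cont=0 payload=0x26=38: acc |= 38<<21 -> acc=80472161 shift=28 [end]
Varint 3: bytes[4:8] = E1 D0 AF 26 -> value 80472161 (4 byte(s))
  byte[8]=0xE1 cont=1 payload=0x61=97: acc |= 97<<0 -> acc=97 shift=7
  byte[9]=0xB6 cont=1 payload=0x36=54: acc |= 54<<7 -> acc=7009 shift=14
  byte[10]=0x37 cont=0 payload=0x37=55: acc |= 55<<14 -> acc=908129 shift=21 [end]
Varint 4: bytes[8:11] = E1 B6 37 -> value 908129 (3 byte(s))
  byte[11]=0x04 cont=0 payload=0x04=4: acc |= 4<<0 -> acc=4 shift=7 [end]
Varint 5: bytes[11:12] = 04 -> value 4 (1 byte(s))

Answer: 4870 10979 80472161 908129 4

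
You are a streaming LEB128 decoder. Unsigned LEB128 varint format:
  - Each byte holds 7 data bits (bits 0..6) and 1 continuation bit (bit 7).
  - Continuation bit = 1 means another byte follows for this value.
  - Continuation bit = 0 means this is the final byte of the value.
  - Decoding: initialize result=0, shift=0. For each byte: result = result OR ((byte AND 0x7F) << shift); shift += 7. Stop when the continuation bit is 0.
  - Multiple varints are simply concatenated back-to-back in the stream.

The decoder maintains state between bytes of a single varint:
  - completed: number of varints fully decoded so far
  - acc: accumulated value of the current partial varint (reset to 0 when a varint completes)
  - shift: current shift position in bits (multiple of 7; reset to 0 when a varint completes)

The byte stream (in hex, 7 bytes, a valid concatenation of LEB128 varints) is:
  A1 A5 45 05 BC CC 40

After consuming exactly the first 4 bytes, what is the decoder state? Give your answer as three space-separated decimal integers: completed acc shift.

Answer: 2 0 0

Derivation:
byte[0]=0xA1 cont=1 payload=0x21: acc |= 33<<0 -> completed=0 acc=33 shift=7
byte[1]=0xA5 cont=1 payload=0x25: acc |= 37<<7 -> completed=0 acc=4769 shift=14
byte[2]=0x45 cont=0 payload=0x45: varint #1 complete (value=1135265); reset -> completed=1 acc=0 shift=0
byte[3]=0x05 cont=0 payload=0x05: varint #2 complete (value=5); reset -> completed=2 acc=0 shift=0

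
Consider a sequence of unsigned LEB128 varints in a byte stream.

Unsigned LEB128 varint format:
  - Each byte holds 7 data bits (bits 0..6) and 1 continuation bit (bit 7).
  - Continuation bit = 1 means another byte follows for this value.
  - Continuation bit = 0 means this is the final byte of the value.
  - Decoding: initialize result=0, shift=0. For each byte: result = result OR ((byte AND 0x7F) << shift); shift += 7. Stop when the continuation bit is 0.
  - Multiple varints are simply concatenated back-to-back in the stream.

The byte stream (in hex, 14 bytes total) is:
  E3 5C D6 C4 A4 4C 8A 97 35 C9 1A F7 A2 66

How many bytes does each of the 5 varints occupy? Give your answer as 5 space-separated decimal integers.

Answer: 2 4 3 2 3

Derivation:
  byte[0]=0xE3 cont=1 payload=0x63=99: acc |= 99<<0 -> acc=99 shift=7
  byte[1]=0x5C cont=0 payload=0x5C=92: acc |= 92<<7 -> acc=11875 shift=14 [end]
Varint 1: bytes[0:2] = E3 5C -> value 11875 (2 byte(s))
  byte[2]=0xD6 cont=1 payload=0x56=86: acc |= 86<<0 -> acc=86 shift=7
  byte[3]=0xC4 cont=1 payload=0x44=68: acc |= 68<<7 -> acc=8790 shift=14
  byte[4]=0xA4 cont=1 payload=0x24=36: acc |= 36<<14 -> acc=598614 shift=21
  byte[5]=0x4C cont=0 payload=0x4C=76: acc |= 76<<21 -> acc=159982166 shift=28 [end]
Varint 2: bytes[2:6] = D6 C4 A4 4C -> value 159982166 (4 byte(s))
  byte[6]=0x8A cont=1 payload=0x0A=10: acc |= 10<<0 -> acc=10 shift=7
  byte[7]=0x97 cont=1 payload=0x17=23: acc |= 23<<7 -> acc=2954 shift=14
  byte[8]=0x35 cont=0 payload=0x35=53: acc |= 53<<14 -> acc=871306 shift=21 [end]
Varint 3: bytes[6:9] = 8A 97 35 -> value 871306 (3 byte(s))
  byte[9]=0xC9 cont=1 payload=0x49=73: acc |= 73<<0 -> acc=73 shift=7
  byte[10]=0x1A cont=0 payload=0x1A=26: acc |= 26<<7 -> acc=3401 shift=14 [end]
Varint 4: bytes[9:11] = C9 1A -> value 3401 (2 byte(s))
  byte[11]=0xF7 cont=1 payload=0x77=119: acc |= 119<<0 -> acc=119 shift=7
  byte[12]=0xA2 cont=1 payload=0x22=34: acc |= 34<<7 -> acc=4471 shift=14
  byte[13]=0x66 cont=0 payload=0x66=102: acc |= 102<<14 -> acc=1675639 shift=21 [end]
Varint 5: bytes[11:14] = F7 A2 66 -> value 1675639 (3 byte(s))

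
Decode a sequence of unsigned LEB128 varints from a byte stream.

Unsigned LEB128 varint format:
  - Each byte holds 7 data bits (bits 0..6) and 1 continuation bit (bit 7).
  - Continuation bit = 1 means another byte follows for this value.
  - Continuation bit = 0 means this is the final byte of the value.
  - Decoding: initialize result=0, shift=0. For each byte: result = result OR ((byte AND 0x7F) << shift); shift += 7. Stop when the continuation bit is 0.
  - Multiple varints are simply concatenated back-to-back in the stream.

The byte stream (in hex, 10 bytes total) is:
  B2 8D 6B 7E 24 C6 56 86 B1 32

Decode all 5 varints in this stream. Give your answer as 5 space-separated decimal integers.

  byte[0]=0xB2 cont=1 payload=0x32=50: acc |= 50<<0 -> acc=50 shift=7
  byte[1]=0x8D cont=1 payload=0x0D=13: acc |= 13<<7 -> acc=1714 shift=14
  byte[2]=0x6B cont=0 payload=0x6B=107: acc |= 107<<14 -> acc=1754802 shift=21 [end]
Varint 1: bytes[0:3] = B2 8D 6B -> value 1754802 (3 byte(s))
  byte[3]=0x7E cont=0 payload=0x7E=126: acc |= 126<<0 -> acc=126 shift=7 [end]
Varint 2: bytes[3:4] = 7E -> value 126 (1 byte(s))
  byte[4]=0x24 cont=0 payload=0x24=36: acc |= 36<<0 -> acc=36 shift=7 [end]
Varint 3: bytes[4:5] = 24 -> value 36 (1 byte(s))
  byte[5]=0xC6 cont=1 payload=0x46=70: acc |= 70<<0 -> acc=70 shift=7
  byte[6]=0x56 cont=0 payload=0x56=86: acc |= 86<<7 -> acc=11078 shift=14 [end]
Varint 4: bytes[5:7] = C6 56 -> value 11078 (2 byte(s))
  byte[7]=0x86 cont=1 payload=0x06=6: acc |= 6<<0 -> acc=6 shift=7
  byte[8]=0xB1 cont=1 payload=0x31=49: acc |= 49<<7 -> acc=6278 shift=14
  byte[9]=0x32 cont=0 payload=0x32=50: acc |= 50<<14 -> acc=825478 shift=21 [end]
Varint 5: bytes[7:10] = 86 B1 32 -> value 825478 (3 byte(s))

Answer: 1754802 126 36 11078 825478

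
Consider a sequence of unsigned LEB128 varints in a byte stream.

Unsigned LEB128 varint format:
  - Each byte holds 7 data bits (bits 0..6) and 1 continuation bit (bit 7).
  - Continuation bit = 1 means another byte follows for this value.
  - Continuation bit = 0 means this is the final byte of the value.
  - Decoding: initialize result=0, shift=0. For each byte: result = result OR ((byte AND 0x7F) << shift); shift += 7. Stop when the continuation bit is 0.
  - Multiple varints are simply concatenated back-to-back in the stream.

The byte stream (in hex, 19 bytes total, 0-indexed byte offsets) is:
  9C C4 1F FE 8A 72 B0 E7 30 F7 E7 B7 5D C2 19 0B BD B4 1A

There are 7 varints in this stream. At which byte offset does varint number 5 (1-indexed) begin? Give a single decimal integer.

  byte[0]=0x9C cont=1 payload=0x1C=28: acc |= 28<<0 -> acc=28 shift=7
  byte[1]=0xC4 cont=1 payload=0x44=68: acc |= 68<<7 -> acc=8732 shift=14
  byte[2]=0x1F cont=0 payload=0x1F=31: acc |= 31<<14 -> acc=516636 shift=21 [end]
Varint 1: bytes[0:3] = 9C C4 1F -> value 516636 (3 byte(s))
  byte[3]=0xFE cont=1 payload=0x7E=126: acc |= 126<<0 -> acc=126 shift=7
  byte[4]=0x8A cont=1 payload=0x0A=10: acc |= 10<<7 -> acc=1406 shift=14
  byte[5]=0x72 cont=0 payload=0x72=114: acc |= 114<<14 -> acc=1869182 shift=21 [end]
Varint 2: bytes[3:6] = FE 8A 72 -> value 1869182 (3 byte(s))
  byte[6]=0xB0 cont=1 payload=0x30=48: acc |= 48<<0 -> acc=48 shift=7
  byte[7]=0xE7 cont=1 payload=0x67=103: acc |= 103<<7 -> acc=13232 shift=14
  byte[8]=0x30 cont=0 payload=0x30=48: acc |= 48<<14 -> acc=799664 shift=21 [end]
Varint 3: bytes[6:9] = B0 E7 30 -> value 799664 (3 byte(s))
  byte[9]=0xF7 cont=1 payload=0x77=119: acc |= 119<<0 -> acc=119 shift=7
  byte[10]=0xE7 cont=1 payload=0x67=103: acc |= 103<<7 -> acc=13303 shift=14
  byte[11]=0xB7 cont=1 payload=0x37=55: acc |= 55<<14 -> acc=914423 shift=21
  byte[12]=0x5D cont=0 payload=0x5D=93: acc |= 93<<21 -> acc=195949559 shift=28 [end]
Varint 4: bytes[9:13] = F7 E7 B7 5D -> value 195949559 (4 byte(s))
  byte[13]=0xC2 cont=1 payload=0x42=66: acc |= 66<<0 -> acc=66 shift=7
  byte[14]=0x19 cont=0 payload=0x19=25: acc |= 25<<7 -> acc=3266 shift=14 [end]
Varint 5: bytes[13:15] = C2 19 -> value 3266 (2 byte(s))
  byte[15]=0x0B cont=0 payload=0x0B=11: acc |= 11<<0 -> acc=11 shift=7 [end]
Varint 6: bytes[15:16] = 0B -> value 11 (1 byte(s))
  byte[16]=0xBD cont=1 payload=0x3D=61: acc |= 61<<0 -> acc=61 shift=7
  byte[17]=0xB4 cont=1 payload=0x34=52: acc |= 52<<7 -> acc=6717 shift=14
  byte[18]=0x1A cont=0 payload=0x1A=26: acc |= 26<<14 -> acc=432701 shift=21 [end]
Varint 7: bytes[16:19] = BD B4 1A -> value 432701 (3 byte(s))

Answer: 13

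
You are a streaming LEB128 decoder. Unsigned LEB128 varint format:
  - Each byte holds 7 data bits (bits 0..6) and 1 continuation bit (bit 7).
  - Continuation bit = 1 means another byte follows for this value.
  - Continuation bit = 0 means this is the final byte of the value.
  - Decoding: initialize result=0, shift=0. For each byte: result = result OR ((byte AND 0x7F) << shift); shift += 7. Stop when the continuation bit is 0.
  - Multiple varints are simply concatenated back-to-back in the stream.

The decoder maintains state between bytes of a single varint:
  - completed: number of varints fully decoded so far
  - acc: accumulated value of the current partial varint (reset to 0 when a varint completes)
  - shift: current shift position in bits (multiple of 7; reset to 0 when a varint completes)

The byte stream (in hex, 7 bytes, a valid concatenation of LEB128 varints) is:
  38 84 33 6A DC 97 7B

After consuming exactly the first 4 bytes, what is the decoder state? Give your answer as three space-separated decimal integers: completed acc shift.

Answer: 3 0 0

Derivation:
byte[0]=0x38 cont=0 payload=0x38: varint #1 complete (value=56); reset -> completed=1 acc=0 shift=0
byte[1]=0x84 cont=1 payload=0x04: acc |= 4<<0 -> completed=1 acc=4 shift=7
byte[2]=0x33 cont=0 payload=0x33: varint #2 complete (value=6532); reset -> completed=2 acc=0 shift=0
byte[3]=0x6A cont=0 payload=0x6A: varint #3 complete (value=106); reset -> completed=3 acc=0 shift=0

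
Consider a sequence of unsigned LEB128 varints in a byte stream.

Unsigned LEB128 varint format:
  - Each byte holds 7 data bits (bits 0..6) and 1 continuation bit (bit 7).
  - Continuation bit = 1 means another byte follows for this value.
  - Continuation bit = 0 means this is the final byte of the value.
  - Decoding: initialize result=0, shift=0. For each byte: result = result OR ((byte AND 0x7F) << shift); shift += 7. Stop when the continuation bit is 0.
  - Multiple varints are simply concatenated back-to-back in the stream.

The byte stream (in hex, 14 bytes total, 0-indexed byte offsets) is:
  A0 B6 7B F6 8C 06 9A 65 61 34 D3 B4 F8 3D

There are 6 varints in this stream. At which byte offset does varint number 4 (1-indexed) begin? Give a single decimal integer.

  byte[0]=0xA0 cont=1 payload=0x20=32: acc |= 32<<0 -> acc=32 shift=7
  byte[1]=0xB6 cont=1 payload=0x36=54: acc |= 54<<7 -> acc=6944 shift=14
  byte[2]=0x7B cont=0 payload=0x7B=123: acc |= 123<<14 -> acc=2022176 shift=21 [end]
Varint 1: bytes[0:3] = A0 B6 7B -> value 2022176 (3 byte(s))
  byte[3]=0xF6 cont=1 payload=0x76=118: acc |= 118<<0 -> acc=118 shift=7
  byte[4]=0x8C cont=1 payload=0x0C=12: acc |= 12<<7 -> acc=1654 shift=14
  byte[5]=0x06 cont=0 payload=0x06=6: acc |= 6<<14 -> acc=99958 shift=21 [end]
Varint 2: bytes[3:6] = F6 8C 06 -> value 99958 (3 byte(s))
  byte[6]=0x9A cont=1 payload=0x1A=26: acc |= 26<<0 -> acc=26 shift=7
  byte[7]=0x65 cont=0 payload=0x65=101: acc |= 101<<7 -> acc=12954 shift=14 [end]
Varint 3: bytes[6:8] = 9A 65 -> value 12954 (2 byte(s))
  byte[8]=0x61 cont=0 payload=0x61=97: acc |= 97<<0 -> acc=97 shift=7 [end]
Varint 4: bytes[8:9] = 61 -> value 97 (1 byte(s))
  byte[9]=0x34 cont=0 payload=0x34=52: acc |= 52<<0 -> acc=52 shift=7 [end]
Varint 5: bytes[9:10] = 34 -> value 52 (1 byte(s))
  byte[10]=0xD3 cont=1 payload=0x53=83: acc |= 83<<0 -> acc=83 shift=7
  byte[11]=0xB4 cont=1 payload=0x34=52: acc |= 52<<7 -> acc=6739 shift=14
  byte[12]=0xF8 cont=1 payload=0x78=120: acc |= 120<<14 -> acc=1972819 shift=21
  byte[13]=0x3D cont=0 payload=0x3D=61: acc |= 61<<21 -> acc=129899091 shift=28 [end]
Varint 6: bytes[10:14] = D3 B4 F8 3D -> value 129899091 (4 byte(s))

Answer: 8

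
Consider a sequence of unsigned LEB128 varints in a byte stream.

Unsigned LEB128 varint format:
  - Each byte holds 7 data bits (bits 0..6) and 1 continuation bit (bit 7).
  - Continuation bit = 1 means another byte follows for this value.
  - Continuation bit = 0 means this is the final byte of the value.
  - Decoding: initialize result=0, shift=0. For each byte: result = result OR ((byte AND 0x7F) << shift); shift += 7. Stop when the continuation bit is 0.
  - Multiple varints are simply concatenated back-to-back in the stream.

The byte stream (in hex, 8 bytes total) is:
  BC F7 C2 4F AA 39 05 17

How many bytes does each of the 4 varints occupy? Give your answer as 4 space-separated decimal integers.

Answer: 4 2 1 1

Derivation:
  byte[0]=0xBC cont=1 payload=0x3C=60: acc |= 60<<0 -> acc=60 shift=7
  byte[1]=0xF7 cont=1 payload=0x77=119: acc |= 119<<7 -> acc=15292 shift=14
  byte[2]=0xC2 cont=1 payload=0x42=66: acc |= 66<<14 -> acc=1096636 shift=21
  byte[3]=0x4F cont=0 payload=0x4F=79: acc |= 79<<21 -> acc=166771644 shift=28 [end]
Varint 1: bytes[0:4] = BC F7 C2 4F -> value 166771644 (4 byte(s))
  byte[4]=0xAA cont=1 payload=0x2A=42: acc |= 42<<0 -> acc=42 shift=7
  byte[5]=0x39 cont=0 payload=0x39=57: acc |= 57<<7 -> acc=7338 shift=14 [end]
Varint 2: bytes[4:6] = AA 39 -> value 7338 (2 byte(s))
  byte[6]=0x05 cont=0 payload=0x05=5: acc |= 5<<0 -> acc=5 shift=7 [end]
Varint 3: bytes[6:7] = 05 -> value 5 (1 byte(s))
  byte[7]=0x17 cont=0 payload=0x17=23: acc |= 23<<0 -> acc=23 shift=7 [end]
Varint 4: bytes[7:8] = 17 -> value 23 (1 byte(s))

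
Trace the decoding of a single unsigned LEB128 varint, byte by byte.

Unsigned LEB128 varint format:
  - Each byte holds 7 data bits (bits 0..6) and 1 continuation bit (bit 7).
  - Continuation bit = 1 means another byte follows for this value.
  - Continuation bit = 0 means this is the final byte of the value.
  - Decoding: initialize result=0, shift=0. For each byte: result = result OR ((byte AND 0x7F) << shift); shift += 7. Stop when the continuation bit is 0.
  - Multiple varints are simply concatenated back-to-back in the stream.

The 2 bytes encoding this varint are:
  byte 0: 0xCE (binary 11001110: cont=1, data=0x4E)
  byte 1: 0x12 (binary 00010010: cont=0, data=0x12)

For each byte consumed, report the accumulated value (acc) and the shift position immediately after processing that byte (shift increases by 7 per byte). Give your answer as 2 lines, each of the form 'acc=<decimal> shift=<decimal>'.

byte 0=0xCE: payload=0x4E=78, contrib = 78<<0 = 78; acc -> 78, shift -> 7
byte 1=0x12: payload=0x12=18, contrib = 18<<7 = 2304; acc -> 2382, shift -> 14

Answer: acc=78 shift=7
acc=2382 shift=14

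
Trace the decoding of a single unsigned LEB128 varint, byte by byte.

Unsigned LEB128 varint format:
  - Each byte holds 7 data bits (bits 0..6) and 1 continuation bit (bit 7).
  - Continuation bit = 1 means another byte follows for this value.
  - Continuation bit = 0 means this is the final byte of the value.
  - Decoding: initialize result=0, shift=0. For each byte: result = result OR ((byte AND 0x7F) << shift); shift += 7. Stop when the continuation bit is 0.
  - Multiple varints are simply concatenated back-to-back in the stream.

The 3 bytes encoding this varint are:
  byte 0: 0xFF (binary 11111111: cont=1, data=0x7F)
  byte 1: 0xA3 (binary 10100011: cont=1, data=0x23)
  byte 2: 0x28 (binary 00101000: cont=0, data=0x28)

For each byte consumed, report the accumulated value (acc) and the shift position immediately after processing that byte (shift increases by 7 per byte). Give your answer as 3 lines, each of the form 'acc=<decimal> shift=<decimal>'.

Answer: acc=127 shift=7
acc=4607 shift=14
acc=659967 shift=21

Derivation:
byte 0=0xFF: payload=0x7F=127, contrib = 127<<0 = 127; acc -> 127, shift -> 7
byte 1=0xA3: payload=0x23=35, contrib = 35<<7 = 4480; acc -> 4607, shift -> 14
byte 2=0x28: payload=0x28=40, contrib = 40<<14 = 655360; acc -> 659967, shift -> 21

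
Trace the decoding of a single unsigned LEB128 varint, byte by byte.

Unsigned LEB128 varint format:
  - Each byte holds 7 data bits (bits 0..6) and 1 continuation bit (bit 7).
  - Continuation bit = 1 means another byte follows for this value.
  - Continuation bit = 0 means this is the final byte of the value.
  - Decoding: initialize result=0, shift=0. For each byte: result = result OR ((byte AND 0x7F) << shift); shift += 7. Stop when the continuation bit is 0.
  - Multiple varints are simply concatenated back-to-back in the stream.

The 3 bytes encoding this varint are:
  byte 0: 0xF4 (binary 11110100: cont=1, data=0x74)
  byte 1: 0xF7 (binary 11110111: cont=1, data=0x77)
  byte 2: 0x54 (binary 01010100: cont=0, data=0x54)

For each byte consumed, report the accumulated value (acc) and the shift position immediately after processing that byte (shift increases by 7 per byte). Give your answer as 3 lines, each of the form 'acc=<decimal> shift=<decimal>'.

byte 0=0xF4: payload=0x74=116, contrib = 116<<0 = 116; acc -> 116, shift -> 7
byte 1=0xF7: payload=0x77=119, contrib = 119<<7 = 15232; acc -> 15348, shift -> 14
byte 2=0x54: payload=0x54=84, contrib = 84<<14 = 1376256; acc -> 1391604, shift -> 21

Answer: acc=116 shift=7
acc=15348 shift=14
acc=1391604 shift=21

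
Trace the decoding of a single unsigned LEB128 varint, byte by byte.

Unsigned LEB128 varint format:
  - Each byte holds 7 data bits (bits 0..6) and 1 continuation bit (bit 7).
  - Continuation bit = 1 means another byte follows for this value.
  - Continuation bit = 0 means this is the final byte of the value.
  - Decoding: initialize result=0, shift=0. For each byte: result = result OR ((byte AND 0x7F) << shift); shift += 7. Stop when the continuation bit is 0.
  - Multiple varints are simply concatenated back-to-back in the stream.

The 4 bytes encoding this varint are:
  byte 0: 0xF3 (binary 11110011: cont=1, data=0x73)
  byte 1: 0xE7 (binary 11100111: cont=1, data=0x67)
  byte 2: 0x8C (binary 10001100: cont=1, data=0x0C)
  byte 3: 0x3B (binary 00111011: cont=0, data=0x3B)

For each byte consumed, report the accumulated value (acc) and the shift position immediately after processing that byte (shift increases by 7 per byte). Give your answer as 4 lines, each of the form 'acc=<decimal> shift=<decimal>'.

byte 0=0xF3: payload=0x73=115, contrib = 115<<0 = 115; acc -> 115, shift -> 7
byte 1=0xE7: payload=0x67=103, contrib = 103<<7 = 13184; acc -> 13299, shift -> 14
byte 2=0x8C: payload=0x0C=12, contrib = 12<<14 = 196608; acc -> 209907, shift -> 21
byte 3=0x3B: payload=0x3B=59, contrib = 59<<21 = 123731968; acc -> 123941875, shift -> 28

Answer: acc=115 shift=7
acc=13299 shift=14
acc=209907 shift=21
acc=123941875 shift=28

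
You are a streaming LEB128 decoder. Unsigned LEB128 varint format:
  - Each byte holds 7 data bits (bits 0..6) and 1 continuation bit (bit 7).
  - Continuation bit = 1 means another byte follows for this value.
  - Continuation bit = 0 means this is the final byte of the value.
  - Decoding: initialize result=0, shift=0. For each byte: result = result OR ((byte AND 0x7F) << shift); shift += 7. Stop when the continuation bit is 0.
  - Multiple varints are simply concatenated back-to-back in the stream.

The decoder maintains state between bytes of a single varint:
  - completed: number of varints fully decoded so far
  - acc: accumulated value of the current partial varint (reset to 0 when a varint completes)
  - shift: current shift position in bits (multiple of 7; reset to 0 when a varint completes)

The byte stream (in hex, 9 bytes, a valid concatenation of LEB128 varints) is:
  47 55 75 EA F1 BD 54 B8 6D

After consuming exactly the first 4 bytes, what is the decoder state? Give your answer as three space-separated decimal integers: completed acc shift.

Answer: 3 106 7

Derivation:
byte[0]=0x47 cont=0 payload=0x47: varint #1 complete (value=71); reset -> completed=1 acc=0 shift=0
byte[1]=0x55 cont=0 payload=0x55: varint #2 complete (value=85); reset -> completed=2 acc=0 shift=0
byte[2]=0x75 cont=0 payload=0x75: varint #3 complete (value=117); reset -> completed=3 acc=0 shift=0
byte[3]=0xEA cont=1 payload=0x6A: acc |= 106<<0 -> completed=3 acc=106 shift=7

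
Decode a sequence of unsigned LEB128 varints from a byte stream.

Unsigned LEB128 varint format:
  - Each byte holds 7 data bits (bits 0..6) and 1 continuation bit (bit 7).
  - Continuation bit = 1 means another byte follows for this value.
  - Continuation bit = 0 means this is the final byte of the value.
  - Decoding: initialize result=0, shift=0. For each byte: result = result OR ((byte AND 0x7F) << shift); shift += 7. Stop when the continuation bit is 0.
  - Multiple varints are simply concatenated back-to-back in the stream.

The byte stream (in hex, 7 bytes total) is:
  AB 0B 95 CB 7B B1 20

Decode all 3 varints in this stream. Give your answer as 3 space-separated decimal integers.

Answer: 1451 2024853 4145

Derivation:
  byte[0]=0xAB cont=1 payload=0x2B=43: acc |= 43<<0 -> acc=43 shift=7
  byte[1]=0x0B cont=0 payload=0x0B=11: acc |= 11<<7 -> acc=1451 shift=14 [end]
Varint 1: bytes[0:2] = AB 0B -> value 1451 (2 byte(s))
  byte[2]=0x95 cont=1 payload=0x15=21: acc |= 21<<0 -> acc=21 shift=7
  byte[3]=0xCB cont=1 payload=0x4B=75: acc |= 75<<7 -> acc=9621 shift=14
  byte[4]=0x7B cont=0 payload=0x7B=123: acc |= 123<<14 -> acc=2024853 shift=21 [end]
Varint 2: bytes[2:5] = 95 CB 7B -> value 2024853 (3 byte(s))
  byte[5]=0xB1 cont=1 payload=0x31=49: acc |= 49<<0 -> acc=49 shift=7
  byte[6]=0x20 cont=0 payload=0x20=32: acc |= 32<<7 -> acc=4145 shift=14 [end]
Varint 3: bytes[5:7] = B1 20 -> value 4145 (2 byte(s))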